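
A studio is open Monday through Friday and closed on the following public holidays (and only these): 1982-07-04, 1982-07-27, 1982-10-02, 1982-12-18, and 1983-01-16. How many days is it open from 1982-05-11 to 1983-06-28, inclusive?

295 business days

1982-05-11 is a Tuesday.
From 1982-05-11 to 1983-06-28 is 414 days inclusive.
414 = 7 × 59 + 1, so there are 59 full weeks plus 1 extra day.
Each full week contributes 5 weekdays (Mon–Fri): 59 × 5 = 295.
The 1 extra day is Tuesday — 1 of them qualifies.
Total: 295 + 1 = 296.
Holidays: 1982-07-04 (Sun); 1982-07-27 (Tue); 1982-10-02 (Sat); 1982-12-18 (Sat); 1983-01-16 (Sun).
1 of the 5 holidays fall on weekdays; the rest are weekends and were already excluded.
Business days: 296 − 1 = 295.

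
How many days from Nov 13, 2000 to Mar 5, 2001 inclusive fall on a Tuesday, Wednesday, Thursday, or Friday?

64

Nov 13, 2000 is a Monday.
From Nov 13, 2000 to Mar 5, 2001 is 113 days inclusive.
113 = 7 × 16 + 1, so there are 16 full weeks plus 1 extra day.
Each full week contributes 4 days from the set (Tue, Wed, Thu, Fri): 16 × 4 = 64.
The 1 extra day is Mon — none qualify.
Total: 64 + 0 = 64.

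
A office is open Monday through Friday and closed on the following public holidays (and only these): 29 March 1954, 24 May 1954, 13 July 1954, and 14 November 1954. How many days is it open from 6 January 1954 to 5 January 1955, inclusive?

6 January 1954 is a Wednesday.
That's 365 days from start to end, counting both.
365 = 7 × 52 + 1, so there are 52 full weeks plus 1 extra day.
Each full week contributes 5 weekdays (Mon–Fri): 52 × 5 = 260.
The 1 extra day is Wed — 1 of them qualifies.
Total: 260 + 1 = 261.
Holidays: 29 March 1954 (Mon); 24 May 1954 (Mon); 13 July 1954 (Tue); 14 November 1954 (Sun).
3 of the 4 holidays fall on weekdays; the rest are weekends and were already excluded.
Business days: 261 − 3 = 258.

258 business days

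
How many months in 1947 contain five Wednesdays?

5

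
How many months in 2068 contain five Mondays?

A month has five Mondays exactly when Monday falls within its first (length − 28) days.
Jan: 31 days, starts Sun → 5 of Sun, Mon, Tue ✓
Feb: 29 days, starts Wed → 5 of Wed
Mar: 31 days, starts Thu → 5 of Thu, Fri, Sat
Apr: 30 days, starts Sun → 5 of Sun, Mon ✓
May: 31 days, starts Tue → 5 of Tue, Wed, Thu
Jun: 30 days, starts Fri → 5 of Fri, Sat
Jul: 31 days, starts Sun → 5 of Sun, Mon, Tue ✓
Aug: 31 days, starts Wed → 5 of Wed, Thu, Fri
Sep: 30 days, starts Sat → 5 of Sat, Sun
Oct: 31 days, starts Mon → 5 of Mon, Tue, Wed ✓
Nov: 30 days, starts Thu → 5 of Thu, Fri
Dec: 31 days, starts Sat → 5 of Sat, Sun, Mon ✓
Months with five Mondays: Jan, Apr, Jul, Oct, Dec.

5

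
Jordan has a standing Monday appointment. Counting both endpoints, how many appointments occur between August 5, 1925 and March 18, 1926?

August 5, 1925 is a Wednesday.
That's 226 days from start to end, counting both.
226 = 7 × 32 + 2, so there are 32 full weeks plus 2 extra days.
Each full week contributes one Monday: 32 so far.
The 2 extra days are Wednesday, Thursday — none qualify.
Total: 32 + 0 = 32.

32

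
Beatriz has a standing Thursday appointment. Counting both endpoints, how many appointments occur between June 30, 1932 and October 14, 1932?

June 30, 1932 is a Thursday.
The range spans 107 days (inclusive of both endpoints).
107 = 7 × 15 + 2, so there are 15 full weeks plus 2 extra days.
Each full week contributes one Thursday: 15 so far.
The 2 extra days are Thu, Fri — 1 of them qualifies.
Total: 15 + 1 = 16.

16 Thursdays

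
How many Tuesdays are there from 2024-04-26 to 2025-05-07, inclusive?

2024-04-26 is a Friday.
The range spans 377 days (inclusive of both endpoints).
377 = 7 × 53 + 6, so there are 53 full weeks plus 6 extra days.
Each full week contributes one Tuesday: 53 so far.
The 6 extra days are Friday, Saturday, Sunday, Monday, Tuesday, Wednesday — 1 of them qualifies.
Total: 53 + 1 = 54.

54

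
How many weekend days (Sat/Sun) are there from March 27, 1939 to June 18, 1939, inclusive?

March 27, 1939 is a Monday.
That's 84 days from start to end, counting both.
84 = 7 × 12, so the span is exactly 12 full weeks.
Each full week contributes 2 weekend days (Sat, Sun): 12 × 2 = 24.
Total: 24.

24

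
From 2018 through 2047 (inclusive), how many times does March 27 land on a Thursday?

4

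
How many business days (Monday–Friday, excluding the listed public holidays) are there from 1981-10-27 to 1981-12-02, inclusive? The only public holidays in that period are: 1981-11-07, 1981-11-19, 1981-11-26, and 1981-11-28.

1981-10-27 is a Tuesday.
That's 37 days from start to end, counting both.
37 = 7 × 5 + 2, so there are 5 full weeks plus 2 extra days.
Each full week contributes 5 weekdays (Mon–Fri): 5 × 5 = 25.
The 2 extra days are Tuesday, Wednesday — 2 of them qualify.
Total: 25 + 2 = 27.
Holidays: 1981-11-07 (Sat); 1981-11-19 (Thu); 1981-11-26 (Thu); 1981-11-28 (Sat).
2 of the 4 holidays fall on weekdays; the rest are weekends and were already excluded.
Business days: 27 − 2 = 25.

25 business days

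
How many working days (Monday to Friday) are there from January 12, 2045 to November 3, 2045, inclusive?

January 12, 2045 is a Thursday.
That's 296 days from start to end, counting both.
296 = 7 × 42 + 2, so there are 42 full weeks plus 2 extra days.
Each full week contributes 5 weekdays (Mon–Fri): 42 × 5 = 210.
The 2 extra days are Thu, Fri — 2 of them qualify.
Total: 210 + 2 = 212.

212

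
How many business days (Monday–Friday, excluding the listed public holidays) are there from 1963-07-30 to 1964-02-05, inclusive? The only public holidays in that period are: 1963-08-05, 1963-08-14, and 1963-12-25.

1963-07-30 is a Tuesday.
The range spans 191 days (inclusive of both endpoints).
191 = 7 × 27 + 2, so there are 27 full weeks plus 2 extra days.
Each full week contributes 5 weekdays (Mon–Fri): 27 × 5 = 135.
The 2 extra days are Tue, Wed — 2 of them qualify.
Total: 135 + 2 = 137.
Holidays: 1963-08-05 (Mon); 1963-08-14 (Wed); 1963-12-25 (Wed).
All 3 holidays fall on weekdays, so subtract 3.
Business days: 137 − 3 = 134.

134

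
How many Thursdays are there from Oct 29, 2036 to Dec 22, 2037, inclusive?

60 Thursdays

Oct 29, 2036 is a Wednesday.
From Oct 29, 2036 to Dec 22, 2037 is 420 days inclusive.
420 = 7 × 60, so the span is exactly 60 full weeks.
Each full week contributes one Thursday: 60 so far.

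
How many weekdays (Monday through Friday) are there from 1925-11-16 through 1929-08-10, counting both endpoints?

975

1925-11-16 is a Monday.
That's 1364 days from start to end, counting both.
1364 = 7 × 194 + 6, so there are 194 full weeks plus 6 extra days.
Each full week contributes 5 weekdays (Mon–Fri): 194 × 5 = 970.
The 6 extra days are Mon, Tue, Wed, Thu, Fri, Sat — 5 of them qualify.
Total: 970 + 5 = 975.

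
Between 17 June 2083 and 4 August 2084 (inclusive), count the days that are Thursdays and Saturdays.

119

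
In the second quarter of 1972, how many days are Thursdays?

13

Apr 1, 1972 is a Saturday.
From Apr 1, 1972 to Jun 30, 1972 is 91 days inclusive.
91 = 7 × 13, so the span is exactly 13 full weeks.
Each full week contributes one Thursday: 13 so far.
Total: 13.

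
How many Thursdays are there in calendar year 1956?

January 1, 1956 is a Sunday.
That's 366 days from start to end, counting both.
366 = 7 × 52 + 2, so there are 52 full weeks plus 2 extra days.
Each full week contributes one Thursday: 52 so far.
The 2 extra days are Sun, Mon — none qualify.
Total: 52 + 0 = 52.

52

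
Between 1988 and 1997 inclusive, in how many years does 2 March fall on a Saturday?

2

Day of week of March 2 in each year:
1988: Wed, 1989: Thu, 1990: Fri, 1991: Sat ✓, 1992: Mon, 1993: Tue, 1994: Wed, 1995: Thu, 1996: Sat ✓, 1997: Sun
Saturdays: 1991, 1996.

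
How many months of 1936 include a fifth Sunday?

A month has five Sundays exactly when Sunday falls within its first (length − 28) days.
Jan: 31 days, starts Wed → 5 of Wed, Thu, Fri
Feb: 29 days, starts Sat → 5 of Sat
Mar: 31 days, starts Sun → 5 of Sun, Mon, Tue ✓
Apr: 30 days, starts Wed → 5 of Wed, Thu
May: 31 days, starts Fri → 5 of Fri, Sat, Sun ✓
Jun: 30 days, starts Mon → 5 of Mon, Tue
Jul: 31 days, starts Wed → 5 of Wed, Thu, Fri
Aug: 31 days, starts Sat → 5 of Sat, Sun, Mon ✓
Sep: 30 days, starts Tue → 5 of Tue, Wed
Oct: 31 days, starts Thu → 5 of Thu, Fri, Sat
Nov: 30 days, starts Sun → 5 of Sun, Mon ✓
Dec: 31 days, starts Tue → 5 of Tue, Wed, Thu
Months with five Sundays: Mar, May, Aug, Nov.

4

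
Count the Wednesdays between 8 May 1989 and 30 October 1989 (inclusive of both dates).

8 May 1989 is a Monday.
From 8 May 1989 to 30 October 1989 is 176 days inclusive.
176 = 7 × 25 + 1, so there are 25 full weeks plus 1 extra day.
Each full week contributes one Wednesday: 25 so far.
The 1 extra day is Mon — none qualify.
Total: 25 + 0 = 25.

25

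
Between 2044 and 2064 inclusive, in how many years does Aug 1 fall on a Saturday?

Day of week of August 1 in each year:
2044: Mon, 2045: Tue, 2046: Wed, 2047: Thu, 2048: Sat ✓, 2049: Sun, 2050: Mon, 2051: Tue, 2052: Thu, 2053: Fri, 2054: Sat ✓, 2055: Sun, 2056: Tue, 2057: Wed, 2058: Thu, 2059: Fri, 2060: Sun, 2061: Mon, 2062: Tue, 2063: Wed, 2064: Fri
Saturdays: 2048, 2054.

2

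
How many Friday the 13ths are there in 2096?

3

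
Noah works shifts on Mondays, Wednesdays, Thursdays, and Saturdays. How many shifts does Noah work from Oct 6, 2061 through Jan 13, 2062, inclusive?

57

Oct 6, 2061 is a Thursday.
From Oct 6, 2061 to Jan 13, 2062 is 100 days inclusive.
100 = 7 × 14 + 2, so there are 14 full weeks plus 2 extra days.
Each full week contributes 4 days from the set (Mon, Wed, Thu, Sat): 14 × 4 = 56.
The 2 extra days are Thursday, Friday — 1 of them qualifies.
Total: 56 + 1 = 57.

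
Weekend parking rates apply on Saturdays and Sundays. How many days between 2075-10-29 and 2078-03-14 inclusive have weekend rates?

248

2075-10-29 is a Tuesday.
That's 868 days from start to end, counting both.
868 = 7 × 124, so the span is exactly 124 full weeks.
Each full week contributes 2 weekend days (Sat, Sun): 124 × 2 = 248.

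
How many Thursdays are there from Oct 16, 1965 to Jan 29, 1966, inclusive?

Oct 16, 1965 is a Saturday.
That's 106 days from start to end, counting both.
106 = 7 × 15 + 1, so there are 15 full weeks plus 1 extra day.
Each full week contributes one Thursday: 15 so far.
The 1 extra day is Sat — none qualify.
Total: 15 + 0 = 15.

15 Thursdays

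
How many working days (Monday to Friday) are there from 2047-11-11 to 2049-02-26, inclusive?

2047-11-11 is a Monday.
From 2047-11-11 to 2049-02-26 is 474 days inclusive.
474 = 7 × 67 + 5, so there are 67 full weeks plus 5 extra days.
Each full week contributes 5 weekdays (Mon–Fri): 67 × 5 = 335.
The 5 extra days are Monday, Tuesday, Wednesday, Thursday, Friday — 5 of them qualify.
Total: 335 + 5 = 340.

340 weekdays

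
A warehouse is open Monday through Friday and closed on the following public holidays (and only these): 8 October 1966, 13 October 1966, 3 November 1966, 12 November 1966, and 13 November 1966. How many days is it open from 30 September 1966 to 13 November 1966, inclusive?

29

30 September 1966 is a Friday.
That's 45 days from start to end, counting both.
45 = 7 × 6 + 3, so there are 6 full weeks plus 3 extra days.
Each full week contributes 5 weekdays (Mon–Fri): 6 × 5 = 30.
The 3 extra days are Fri, Sat, Sun — 1 of them qualifies.
Total: 30 + 1 = 31.
Holidays: 8 October 1966 (Sat); 13 October 1966 (Thu); 3 November 1966 (Thu); 12 November 1966 (Sat); 13 November 1966 (Sun).
2 of the 5 holidays fall on weekdays; the rest are weekends and were already excluded.
Business days: 31 − 2 = 29.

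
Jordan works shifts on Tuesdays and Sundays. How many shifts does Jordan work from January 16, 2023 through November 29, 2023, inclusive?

January 16, 2023 is a Monday.
That's 318 days from start to end, counting both.
318 = 7 × 45 + 3, so there are 45 full weeks plus 3 extra days.
Each full week contributes 2 days from the set (Tue, Sun): 45 × 2 = 90.
The 3 extra days are Monday, Tuesday, Wednesday — 1 of them qualifies.
Total: 90 + 1 = 91.

91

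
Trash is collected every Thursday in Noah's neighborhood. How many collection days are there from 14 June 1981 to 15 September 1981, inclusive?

13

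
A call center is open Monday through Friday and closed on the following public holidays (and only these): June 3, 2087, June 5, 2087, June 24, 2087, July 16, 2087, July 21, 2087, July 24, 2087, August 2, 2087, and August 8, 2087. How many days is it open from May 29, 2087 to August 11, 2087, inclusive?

46 business days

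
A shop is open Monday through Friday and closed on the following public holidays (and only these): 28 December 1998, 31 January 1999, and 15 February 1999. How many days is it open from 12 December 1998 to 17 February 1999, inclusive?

46 business days

12 December 1998 is a Saturday.
That's 68 days from start to end, counting both.
68 = 7 × 9 + 5, so there are 9 full weeks plus 5 extra days.
Each full week contributes 5 weekdays (Mon–Fri): 9 × 5 = 45.
The 5 extra days are Saturday, Sunday, Monday, Tuesday, Wednesday — 3 of them qualify.
Total: 45 + 3 = 48.
Holidays: 28 December 1998 (Mon); 31 January 1999 (Sun); 15 February 1999 (Mon).
2 of the 3 holidays fall on weekdays; the rest are weekends and were already excluded.
Business days: 48 − 2 = 46.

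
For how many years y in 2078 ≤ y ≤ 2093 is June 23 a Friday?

3

Day of week of June 23 in each year:
2078: Thu, 2079: Fri ✓, 2080: Sun, 2081: Mon, 2082: Tue, 2083: Wed, 2084: Fri ✓, 2085: Sat, 2086: Sun, 2087: Mon, 2088: Wed, 2089: Thu, 2090: Fri ✓, 2091: Sat, 2092: Mon, 2093: Tue
Fridays: 2079, 2084, 2090.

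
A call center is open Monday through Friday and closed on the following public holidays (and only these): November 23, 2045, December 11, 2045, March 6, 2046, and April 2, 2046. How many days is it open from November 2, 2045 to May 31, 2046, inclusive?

147

November 2, 2045 is a Thursday.
That's 211 days from start to end, counting both.
211 = 7 × 30 + 1, so there are 30 full weeks plus 1 extra day.
Each full week contributes 5 weekdays (Mon–Fri): 30 × 5 = 150.
The 1 extra day is Thursday — 1 of them qualifies.
Total: 150 + 1 = 151.
Holidays: November 23, 2045 (Thu); December 11, 2045 (Mon); March 6, 2046 (Tue); April 2, 2046 (Mon).
All 4 holidays fall on weekdays, so subtract 4.
Business days: 151 − 4 = 147.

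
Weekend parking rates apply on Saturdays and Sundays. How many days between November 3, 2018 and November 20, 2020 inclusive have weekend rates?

November 3, 2018 is a Saturday.
The range spans 749 days (inclusive of both endpoints).
749 = 7 × 107, so the span is exactly 107 full weeks.
Each full week contributes 2 weekend days (Sat, Sun): 107 × 2 = 214.
Total: 214.

214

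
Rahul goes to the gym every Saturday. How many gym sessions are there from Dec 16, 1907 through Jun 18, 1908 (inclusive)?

Dec 16, 1907 is a Monday.
From Dec 16, 1907 to Jun 18, 1908 is 186 days inclusive.
186 = 7 × 26 + 4, so there are 26 full weeks plus 4 extra days.
Each full week contributes one Saturday: 26 so far.
The 4 extra days are Mon, Tue, Wed, Thu — none qualify.
Total: 26 + 0 = 26.

26 Saturdays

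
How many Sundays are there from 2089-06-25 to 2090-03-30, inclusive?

2089-06-25 is a Saturday.
The range spans 279 days (inclusive of both endpoints).
279 = 7 × 39 + 6, so there are 39 full weeks plus 6 extra days.
Each full week contributes one Sunday: 39 so far.
The 6 extra days are Saturday, Sunday, Monday, Tuesday, Wednesday, Thursday — 1 of them qualifies.
Total: 39 + 1 = 40.

40 Sundays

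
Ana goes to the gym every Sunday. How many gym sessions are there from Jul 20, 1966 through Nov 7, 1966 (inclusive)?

Jul 20, 1966 is a Wednesday.
The range spans 111 days (inclusive of both endpoints).
111 = 7 × 15 + 6, so there are 15 full weeks plus 6 extra days.
Each full week contributes one Sunday: 15 so far.
The 6 extra days are Wed, Thu, Fri, Sat, Sun, Mon — 1 of them qualifies.
Total: 15 + 1 = 16.

16 Sundays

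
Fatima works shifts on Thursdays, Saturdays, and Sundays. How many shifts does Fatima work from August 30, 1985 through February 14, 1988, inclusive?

August 30, 1985 is a Friday.
The range spans 899 days (inclusive of both endpoints).
899 = 7 × 128 + 3, so there are 128 full weeks plus 3 extra days.
Each full week contributes 3 days from the set (Thu, Sat, Sun): 128 × 3 = 384.
The 3 extra days are Friday, Saturday, Sunday — 2 of them qualify.
Total: 384 + 2 = 386.

386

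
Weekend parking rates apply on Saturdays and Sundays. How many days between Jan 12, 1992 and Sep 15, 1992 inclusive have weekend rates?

71

Jan 12, 1992 is a Sunday.
From Jan 12, 1992 to Sep 15, 1992 is 248 days inclusive.
248 = 7 × 35 + 3, so there are 35 full weeks plus 3 extra days.
Each full week contributes 2 weekend days (Sat, Sun): 35 × 2 = 70.
The 3 extra days are Sunday, Monday, Tuesday — 1 of them qualifies.
Total: 70 + 1 = 71.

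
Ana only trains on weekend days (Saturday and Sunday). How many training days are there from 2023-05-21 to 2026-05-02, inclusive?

2023-05-21 is a Sunday.
That's 1078 days from start to end, counting both.
1078 = 7 × 154, so the span is exactly 154 full weeks.
Each full week contributes 2 weekend days (Sat, Sun): 154 × 2 = 308.
Total: 308.

308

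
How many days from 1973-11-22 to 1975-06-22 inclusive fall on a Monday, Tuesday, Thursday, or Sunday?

1973-11-22 is a Thursday.
That's 578 days from start to end, counting both.
578 = 7 × 82 + 4, so there are 82 full weeks plus 4 extra days.
Each full week contributes 4 days from the set (Mon, Tue, Thu, Sun): 82 × 4 = 328.
The 4 extra days are Thursday, Friday, Saturday, Sunday — 2 of them qualify.
Total: 328 + 2 = 330.

330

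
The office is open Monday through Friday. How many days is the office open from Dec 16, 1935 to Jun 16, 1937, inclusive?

Dec 16, 1935 is a Monday.
The range spans 549 days (inclusive of both endpoints).
549 = 7 × 78 + 3, so there are 78 full weeks plus 3 extra days.
Each full week contributes 5 weekdays (Mon–Fri): 78 × 5 = 390.
The 3 extra days are Mon, Tue, Wed — 3 of them qualify.
Total: 390 + 3 = 393.

393 weekdays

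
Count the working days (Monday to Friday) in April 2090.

20

April 1, 2090 is a Saturday.
That's 30 days from start to end, counting both.
30 = 7 × 4 + 2, so there are 4 full weeks plus 2 extra days.
Each full week contributes 5 weekdays (Mon–Fri): 4 × 5 = 20.
The 2 extra days are Saturday, Sunday — none qualify.
Total: 20 + 0 = 20.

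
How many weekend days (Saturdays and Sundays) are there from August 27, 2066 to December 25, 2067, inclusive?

August 27, 2066 is a Friday.
From August 27, 2066 to December 25, 2067 is 486 days inclusive.
486 = 7 × 69 + 3, so there are 69 full weeks plus 3 extra days.
Each full week contributes 2 weekend days (Sat, Sun): 69 × 2 = 138.
The 3 extra days are Fri, Sat, Sun — 2 of them qualify.
Total: 138 + 2 = 140.

140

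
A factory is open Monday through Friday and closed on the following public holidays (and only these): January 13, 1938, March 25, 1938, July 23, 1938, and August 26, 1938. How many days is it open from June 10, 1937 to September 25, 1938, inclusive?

334

June 10, 1937 is a Thursday.
That's 473 days from start to end, counting both.
473 = 7 × 67 + 4, so there are 67 full weeks plus 4 extra days.
Each full week contributes 5 weekdays (Mon–Fri): 67 × 5 = 335.
The 4 extra days are Thursday, Friday, Saturday, Sunday — 2 of them qualify.
Total: 335 + 2 = 337.
Holidays: January 13, 1938 (Thu); March 25, 1938 (Fri); July 23, 1938 (Sat); August 26, 1938 (Fri).
3 of the 4 holidays fall on weekdays; the rest are weekends and were already excluded.
Business days: 337 − 3 = 334.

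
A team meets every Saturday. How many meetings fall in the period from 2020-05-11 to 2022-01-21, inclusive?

2020-05-11 is a Monday.
That's 621 days from start to end, counting both.
621 = 7 × 88 + 5, so there are 88 full weeks plus 5 extra days.
Each full week contributes one Saturday: 88 so far.
The 5 extra days are Monday, Tuesday, Wednesday, Thursday, Friday — none qualify.
Total: 88 + 0 = 88.

88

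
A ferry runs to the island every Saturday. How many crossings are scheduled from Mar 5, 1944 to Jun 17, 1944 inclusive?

15

Mar 5, 1944 is a Sunday.
That's 105 days from start to end, counting both.
105 = 7 × 15, so the span is exactly 15 full weeks.
Each full week contributes one Saturday: 15 so far.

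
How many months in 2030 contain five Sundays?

4

A month has five Sundays exactly when Sunday falls within its first (length − 28) days.
Jan: 31 days, starts Tue → 5 of Tue, Wed, Thu
Feb: 28 days, starts Fri → 5 of (none)
Mar: 31 days, starts Fri → 5 of Fri, Sat, Sun ✓
Apr: 30 days, starts Mon → 5 of Mon, Tue
May: 31 days, starts Wed → 5 of Wed, Thu, Fri
Jun: 30 days, starts Sat → 5 of Sat, Sun ✓
Jul: 31 days, starts Mon → 5 of Mon, Tue, Wed
Aug: 31 days, starts Thu → 5 of Thu, Fri, Sat
Sep: 30 days, starts Sun → 5 of Sun, Mon ✓
Oct: 31 days, starts Tue → 5 of Tue, Wed, Thu
Nov: 30 days, starts Fri → 5 of Fri, Sat
Dec: 31 days, starts Sun → 5 of Sun, Mon, Tue ✓
Months with five Sundays: Mar, Jun, Sep, Dec.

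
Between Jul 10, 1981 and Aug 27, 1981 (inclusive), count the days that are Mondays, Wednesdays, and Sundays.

21

Jul 10, 1981 is a Friday.
That's 49 days from start to end, counting both.
49 = 7 × 7, so the span is exactly 7 full weeks.
Each full week contributes 3 days from the set (Mon, Wed, Sun): 7 × 3 = 21.
Total: 21.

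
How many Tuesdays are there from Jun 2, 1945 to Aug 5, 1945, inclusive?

9 Tuesdays

Jun 2, 1945 is a Saturday.
The range spans 65 days (inclusive of both endpoints).
65 = 7 × 9 + 2, so there are 9 full weeks plus 2 extra days.
Each full week contributes one Tuesday: 9 so far.
The 2 extra days are Sat, Sun — none qualify.
Total: 9 + 0 = 9.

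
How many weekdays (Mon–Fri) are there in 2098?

Jan 1, 2098 is a Wednesday.
From Jan 1, 2098 to Dec 31, 2098 is 365 days inclusive.
365 = 7 × 52 + 1, so there are 52 full weeks plus 1 extra day.
Each full week contributes 5 weekdays (Mon–Fri): 52 × 5 = 260.
The 1 extra day is Wednesday — 1 of them qualifies.
Total: 260 + 1 = 261.

261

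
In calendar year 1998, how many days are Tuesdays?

52

Jan 1, 1998 is a Thursday.
From Jan 1, 1998 to Dec 31, 1998 is 365 days inclusive.
365 = 7 × 52 + 1, so there are 52 full weeks plus 1 extra day.
Each full week contributes one Tuesday: 52 so far.
The 1 extra day is Thursday — none qualify.
Total: 52 + 0 = 52.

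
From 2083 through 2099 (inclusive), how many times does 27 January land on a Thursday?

3

Day of week of January 27 in each year:
2083: Wed, 2084: Thu ✓, 2085: Sat, 2086: Sun, 2087: Mon, 2088: Tue, 2089: Thu ✓, 2090: Fri, 2091: Sat, 2092: Sun, 2093: Tue, 2094: Wed, 2095: Thu ✓, 2096: Fri, 2097: Sun, 2098: Mon, 2099: Tue
Thursdays: 2084, 2089, 2095.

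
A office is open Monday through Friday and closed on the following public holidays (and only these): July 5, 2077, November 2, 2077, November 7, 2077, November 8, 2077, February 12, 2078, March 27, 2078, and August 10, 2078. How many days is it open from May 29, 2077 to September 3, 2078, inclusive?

May 29, 2077 is a Saturday.
The range spans 463 days (inclusive of both endpoints).
463 = 7 × 66 + 1, so there are 66 full weeks plus 1 extra day.
Each full week contributes 5 weekdays (Mon–Fri): 66 × 5 = 330.
The 1 extra day is Sat — none qualify.
Total: 330 + 0 = 330.
Holidays: July 5, 2077 (Mon); November 2, 2077 (Tue); November 7, 2077 (Sun); November 8, 2077 (Mon); February 12, 2078 (Sat); March 27, 2078 (Sun); August 10, 2078 (Wed).
4 of the 7 holidays fall on weekdays; the rest are weekends and were already excluded.
Business days: 330 − 4 = 326.

326 business days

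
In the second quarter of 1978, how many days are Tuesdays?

13

1978-04-01 is a Saturday.
From 1978-04-01 to 1978-06-30 is 91 days inclusive.
91 = 7 × 13, so the span is exactly 13 full weeks.
Each full week contributes one Tuesday: 13 so far.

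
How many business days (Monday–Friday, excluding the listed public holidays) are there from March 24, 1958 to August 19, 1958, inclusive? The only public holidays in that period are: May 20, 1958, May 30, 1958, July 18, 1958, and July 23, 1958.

103 business days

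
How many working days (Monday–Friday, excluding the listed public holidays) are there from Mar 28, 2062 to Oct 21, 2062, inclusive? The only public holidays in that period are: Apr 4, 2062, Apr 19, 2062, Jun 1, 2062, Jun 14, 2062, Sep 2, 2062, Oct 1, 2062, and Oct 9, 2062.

Mar 28, 2062 is a Tuesday.
The range spans 208 days (inclusive of both endpoints).
208 = 7 × 29 + 5, so there are 29 full weeks plus 5 extra days.
Each full week contributes 5 weekdays (Mon–Fri): 29 × 5 = 145.
The 5 extra days are Tue, Wed, Thu, Fri, Sat — 4 of them qualify.
Total: 145 + 4 = 149.
Holidays: Apr 4, 2062 (Tue); Apr 19, 2062 (Wed); Jun 1, 2062 (Thu); Jun 14, 2062 (Wed); Sep 2, 2062 (Sat); Oct 1, 2062 (Sun); Oct 9, 2062 (Mon).
5 of the 7 holidays fall on weekdays; the rest are weekends and were already excluded.
Business days: 149 − 5 = 144.

144 working days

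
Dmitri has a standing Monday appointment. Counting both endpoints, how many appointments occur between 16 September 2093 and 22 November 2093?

9 Mondays

16 September 2093 is a Wednesday.
From 16 September 2093 to 22 November 2093 is 68 days inclusive.
68 = 7 × 9 + 5, so there are 9 full weeks plus 5 extra days.
Each full week contributes one Monday: 9 so far.
The 5 extra days are Wednesday, Thursday, Friday, Saturday, Sunday — none qualify.
Total: 9 + 0 = 9.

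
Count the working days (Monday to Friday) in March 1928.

Mar 1, 1928 is a Thursday.
That's 31 days from start to end, counting both.
31 = 7 × 4 + 3, so there are 4 full weeks plus 3 extra days.
Each full week contributes 5 weekdays (Mon–Fri): 4 × 5 = 20.
The 3 extra days are Thursday, Friday, Saturday — 2 of them qualify.
Total: 20 + 2 = 22.

22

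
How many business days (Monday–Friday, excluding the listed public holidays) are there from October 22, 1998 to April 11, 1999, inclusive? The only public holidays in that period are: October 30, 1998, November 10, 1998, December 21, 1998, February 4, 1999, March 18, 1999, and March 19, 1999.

116

October 22, 1998 is a Thursday.
That's 172 days from start to end, counting both.
172 = 7 × 24 + 4, so there are 24 full weeks plus 4 extra days.
Each full week contributes 5 weekdays (Mon–Fri): 24 × 5 = 120.
The 4 extra days are Thursday, Friday, Saturday, Sunday — 2 of them qualify.
Total: 120 + 2 = 122.
Holidays: October 30, 1998 (Fri); November 10, 1998 (Tue); December 21, 1998 (Mon); February 4, 1999 (Thu); March 18, 1999 (Thu); March 19, 1999 (Fri).
All 6 holidays fall on weekdays, so subtract 6.
Business days: 122 − 6 = 116.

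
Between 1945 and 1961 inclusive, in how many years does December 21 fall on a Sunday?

Day of week of December 21 in each year:
1945: Fri, 1946: Sat, 1947: Sun ✓, 1948: Tue, 1949: Wed, 1950: Thu, 1951: Fri, 1952: Sun ✓, 1953: Mon, 1954: Tue, 1955: Wed, 1956: Fri, 1957: Sat, 1958: Sun ✓, 1959: Mon, 1960: Wed, 1961: Thu
Sundays: 1947, 1952, 1958.

3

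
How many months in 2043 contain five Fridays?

A month has five Fridays exactly when Friday falls within its first (length − 28) days.
Jan: 31 days, starts Thu → 5 of Thu, Fri, Sat ✓
Feb: 28 days, starts Sun → 5 of (none)
Mar: 31 days, starts Sun → 5 of Sun, Mon, Tue
Apr: 30 days, starts Wed → 5 of Wed, Thu
May: 31 days, starts Fri → 5 of Fri, Sat, Sun ✓
Jun: 30 days, starts Mon → 5 of Mon, Tue
Jul: 31 days, starts Wed → 5 of Wed, Thu, Fri ✓
Aug: 31 days, starts Sat → 5 of Sat, Sun, Mon
Sep: 30 days, starts Tue → 5 of Tue, Wed
Oct: 31 days, starts Thu → 5 of Thu, Fri, Sat ✓
Nov: 30 days, starts Sun → 5 of Sun, Mon
Dec: 31 days, starts Tue → 5 of Tue, Wed, Thu
Months with five Fridays: Jan, May, Jul, Oct.

4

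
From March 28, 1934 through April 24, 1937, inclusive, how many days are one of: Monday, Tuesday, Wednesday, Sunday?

641

March 28, 1934 is a Wednesday.
From March 28, 1934 to April 24, 1937 is 1124 days inclusive.
1124 = 7 × 160 + 4, so there are 160 full weeks plus 4 extra days.
Each full week contributes 4 days from the set (Mon, Tue, Wed, Sun): 160 × 4 = 640.
The 4 extra days are Wed, Thu, Fri, Sat — 1 of them qualifies.
Total: 640 + 1 = 641.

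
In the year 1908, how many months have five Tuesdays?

A month has five Tuesdays exactly when Tuesday falls within its first (length − 28) days.
Jan: 31 days, starts Wed → 5 of Wed, Thu, Fri
Feb: 29 days, starts Sat → 5 of Sat
Mar: 31 days, starts Sun → 5 of Sun, Mon, Tue ✓
Apr: 30 days, starts Wed → 5 of Wed, Thu
May: 31 days, starts Fri → 5 of Fri, Sat, Sun
Jun: 30 days, starts Mon → 5 of Mon, Tue ✓
Jul: 31 days, starts Wed → 5 of Wed, Thu, Fri
Aug: 31 days, starts Sat → 5 of Sat, Sun, Mon
Sep: 30 days, starts Tue → 5 of Tue, Wed ✓
Oct: 31 days, starts Thu → 5 of Thu, Fri, Sat
Nov: 30 days, starts Sun → 5 of Sun, Mon
Dec: 31 days, starts Tue → 5 of Tue, Wed, Thu ✓
Months with five Tuesdays: Mar, Jun, Sep, Dec.

4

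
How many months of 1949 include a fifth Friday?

A month has five Fridays exactly when Friday falls within its first (length − 28) days.
Jan: 31 days, starts Sat → 5 of Sat, Sun, Mon
Feb: 28 days, starts Tue → 5 of (none)
Mar: 31 days, starts Tue → 5 of Tue, Wed, Thu
Apr: 30 days, starts Fri → 5 of Fri, Sat ✓
May: 31 days, starts Sun → 5 of Sun, Mon, Tue
Jun: 30 days, starts Wed → 5 of Wed, Thu
Jul: 31 days, starts Fri → 5 of Fri, Sat, Sun ✓
Aug: 31 days, starts Mon → 5 of Mon, Tue, Wed
Sep: 30 days, starts Thu → 5 of Thu, Fri ✓
Oct: 31 days, starts Sat → 5 of Sat, Sun, Mon
Nov: 30 days, starts Tue → 5 of Tue, Wed
Dec: 31 days, starts Thu → 5 of Thu, Fri, Sat ✓
Months with five Fridays: Apr, Jul, Sep, Dec.

4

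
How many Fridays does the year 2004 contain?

53

January 1, 2004 is a Thursday.
That's 366 days from start to end, counting both.
366 = 7 × 52 + 2, so there are 52 full weeks plus 2 extra days.
Each full week contributes one Friday: 52 so far.
The 2 extra days are Thursday, Friday — 1 of them qualifies.
Total: 52 + 1 = 53.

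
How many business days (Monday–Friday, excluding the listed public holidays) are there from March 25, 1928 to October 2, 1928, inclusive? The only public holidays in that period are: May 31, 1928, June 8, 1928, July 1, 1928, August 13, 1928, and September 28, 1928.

133

March 25, 1928 is a Sunday.
That's 192 days from start to end, counting both.
192 = 7 × 27 + 3, so there are 27 full weeks plus 3 extra days.
Each full week contributes 5 weekdays (Mon–Fri): 27 × 5 = 135.
The 3 extra days are Sun, Mon, Tue — 2 of them qualify.
Total: 135 + 2 = 137.
Holidays: May 31, 1928 (Thu); June 8, 1928 (Fri); July 1, 1928 (Sun); August 13, 1928 (Mon); September 28, 1928 (Fri).
4 of the 5 holidays fall on weekdays; the rest are weekends and were already excluded.
Business days: 137 − 4 = 133.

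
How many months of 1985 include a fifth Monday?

4

A month has five Mondays exactly when Monday falls within its first (length − 28) days.
Jan: 31 days, starts Tue → 5 of Tue, Wed, Thu
Feb: 28 days, starts Fri → 5 of (none)
Mar: 31 days, starts Fri → 5 of Fri, Sat, Sun
Apr: 30 days, starts Mon → 5 of Mon, Tue ✓
May: 31 days, starts Wed → 5 of Wed, Thu, Fri
Jun: 30 days, starts Sat → 5 of Sat, Sun
Jul: 31 days, starts Mon → 5 of Mon, Tue, Wed ✓
Aug: 31 days, starts Thu → 5 of Thu, Fri, Sat
Sep: 30 days, starts Sun → 5 of Sun, Mon ✓
Oct: 31 days, starts Tue → 5 of Tue, Wed, Thu
Nov: 30 days, starts Fri → 5 of Fri, Sat
Dec: 31 days, starts Sun → 5 of Sun, Mon, Tue ✓
Months with five Mondays: Apr, Jul, Sep, Dec.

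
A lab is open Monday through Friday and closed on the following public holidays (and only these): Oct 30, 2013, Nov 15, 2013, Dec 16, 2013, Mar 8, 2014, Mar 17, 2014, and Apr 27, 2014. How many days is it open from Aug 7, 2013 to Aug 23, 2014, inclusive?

269 business days

Aug 7, 2013 is a Wednesday.
The range spans 382 days (inclusive of both endpoints).
382 = 7 × 54 + 4, so there are 54 full weeks plus 4 extra days.
Each full week contributes 5 weekdays (Mon–Fri): 54 × 5 = 270.
The 4 extra days are Wed, Thu, Fri, Sat — 3 of them qualify.
Total: 270 + 3 = 273.
Holidays: Oct 30, 2013 (Wed); Nov 15, 2013 (Fri); Dec 16, 2013 (Mon); Mar 8, 2014 (Sat); Mar 17, 2014 (Mon); Apr 27, 2014 (Sun).
4 of the 6 holidays fall on weekdays; the rest are weekends and were already excluded.
Business days: 273 − 4 = 269.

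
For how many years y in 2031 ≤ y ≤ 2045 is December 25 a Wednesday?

1

Day of week of December 25 in each year:
2031: Thu, 2032: Sat, 2033: Sun, 2034: Mon, 2035: Tue, 2036: Thu, 2037: Fri, 2038: Sat, 2039: Sun, 2040: Tue, 2041: Wed ✓, 2042: Thu, 2043: Fri, 2044: Sun, 2045: Mon
Wednesdays: 2041.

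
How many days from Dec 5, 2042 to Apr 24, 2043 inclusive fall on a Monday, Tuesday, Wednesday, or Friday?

Dec 5, 2042 is a Friday.
The range spans 141 days (inclusive of both endpoints).
141 = 7 × 20 + 1, so there are 20 full weeks plus 1 extra day.
Each full week contributes 4 days from the set (Mon, Tue, Wed, Fri): 20 × 4 = 80.
The 1 extra day is Friday — 1 of them qualifies.
Total: 80 + 1 = 81.

81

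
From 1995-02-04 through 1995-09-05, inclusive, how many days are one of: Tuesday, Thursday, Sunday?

92

1995-02-04 is a Saturday.
That's 214 days from start to end, counting both.
214 = 7 × 30 + 4, so there are 30 full weeks plus 4 extra days.
Each full week contributes 3 days from the set (Tue, Thu, Sun): 30 × 3 = 90.
The 4 extra days are Saturday, Sunday, Monday, Tuesday — 2 of them qualify.
Total: 90 + 2 = 92.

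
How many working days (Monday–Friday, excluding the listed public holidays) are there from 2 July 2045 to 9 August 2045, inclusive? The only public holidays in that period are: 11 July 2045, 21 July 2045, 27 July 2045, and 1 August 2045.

24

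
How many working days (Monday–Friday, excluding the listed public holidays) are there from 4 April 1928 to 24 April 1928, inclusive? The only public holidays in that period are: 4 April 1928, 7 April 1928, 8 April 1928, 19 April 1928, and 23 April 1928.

12 working days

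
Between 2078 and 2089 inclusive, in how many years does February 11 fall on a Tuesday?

2

Day of week of February 11 in each year:
2078: Fri, 2079: Sat, 2080: Sun, 2081: Tue ✓, 2082: Wed, 2083: Thu, 2084: Fri, 2085: Sun, 2086: Mon, 2087: Tue ✓, 2088: Wed, 2089: Fri
Tuesdays: 2081, 2087.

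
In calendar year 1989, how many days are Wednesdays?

1989-01-01 is a Sunday.
That's 365 days from start to end, counting both.
365 = 7 × 52 + 1, so there are 52 full weeks plus 1 extra day.
Each full week contributes one Wednesday: 52 so far.
The 1 extra day is Sunday — none qualify.
Total: 52 + 0 = 52.

52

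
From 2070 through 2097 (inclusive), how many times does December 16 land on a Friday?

Day of week of December 16 in each year:
2070: Tue, 2071: Wed, 2072: Fri ✓, 2073: Sat, 2074: Sun, 2075: Mon, 2076: Wed, 2077: Thu, 2078: Fri ✓, 2079: Sat, 2080: Mon, 2081: Tue, 2082: Wed, 2083: Thu, 2084: Sat, 2085: Sun, 2086: Mon, 2087: Tue, 2088: Thu, 2089: Fri ✓, 2090: Sat, 2091: Sun, 2092: Tue, 2093: Wed, 2094: Thu, 2095: Fri ✓, 2096: Sun, 2097: Mon
Fridays: 2072, 2078, 2089, 2095.

4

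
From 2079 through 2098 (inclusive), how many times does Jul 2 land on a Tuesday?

Day of week of July 2 in each year:
2079: Sun, 2080: Tue ✓, 2081: Wed, 2082: Thu, 2083: Fri, 2084: Sun, 2085: Mon, 2086: Tue ✓, 2087: Wed, 2088: Fri, 2089: Sat, 2090: Sun, 2091: Mon, 2092: Wed, 2093: Thu, 2094: Fri, 2095: Sat, 2096: Mon, 2097: Tue ✓, 2098: Wed
Tuesdays: 2080, 2086, 2097.

3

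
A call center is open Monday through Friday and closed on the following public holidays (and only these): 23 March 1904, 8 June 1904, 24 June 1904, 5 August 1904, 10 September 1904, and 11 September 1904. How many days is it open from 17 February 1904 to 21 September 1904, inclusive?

152

17 February 1904 is a Wednesday.
The range spans 218 days (inclusive of both endpoints).
218 = 7 × 31 + 1, so there are 31 full weeks plus 1 extra day.
Each full week contributes 5 weekdays (Mon–Fri): 31 × 5 = 155.
The 1 extra day is Wed — 1 of them qualifies.
Total: 155 + 1 = 156.
Holidays: 23 March 1904 (Wed); 8 June 1904 (Wed); 24 June 1904 (Fri); 5 August 1904 (Fri); 10 September 1904 (Sat); 11 September 1904 (Sun).
4 of the 6 holidays fall on weekdays; the rest are weekends and were already excluded.
Business days: 156 − 4 = 152.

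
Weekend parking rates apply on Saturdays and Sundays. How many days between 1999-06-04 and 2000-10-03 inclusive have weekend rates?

140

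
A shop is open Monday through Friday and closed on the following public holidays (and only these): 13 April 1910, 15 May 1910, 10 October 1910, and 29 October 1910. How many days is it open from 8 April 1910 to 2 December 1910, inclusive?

169

8 April 1910 is a Friday.
The range spans 239 days (inclusive of both endpoints).
239 = 7 × 34 + 1, so there are 34 full weeks plus 1 extra day.
Each full week contributes 5 weekdays (Mon–Fri): 34 × 5 = 170.
The 1 extra day is Friday — 1 of them qualifies.
Total: 170 + 1 = 171.
Holidays: 13 April 1910 (Wed); 15 May 1910 (Sun); 10 October 1910 (Mon); 29 October 1910 (Sat).
2 of the 4 holidays fall on weekdays; the rest are weekends and were already excluded.
Business days: 171 − 2 = 169.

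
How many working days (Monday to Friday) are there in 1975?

261 weekdays

1 January 1975 is a Wednesday.
From 1 January 1975 to 31 December 1975 is 365 days inclusive.
365 = 7 × 52 + 1, so there are 52 full weeks plus 1 extra day.
Each full week contributes 5 weekdays (Mon–Fri): 52 × 5 = 260.
The 1 extra day is Wednesday — 1 of them qualifies.
Total: 260 + 1 = 261.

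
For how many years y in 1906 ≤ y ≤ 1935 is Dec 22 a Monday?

Day of week of December 22 in each year:
1906: Sat, 1907: Sun, 1908: Tue, 1909: Wed, 1910: Thu, 1911: Fri, 1912: Sun, 1913: Mon ✓, 1914: Tue, 1915: Wed, 1916: Fri, 1917: Sat, 1918: Sun, 1919: Mon ✓, 1920: Wed, 1921: Thu, 1922: Fri, 1923: Sat, 1924: Mon ✓, 1925: Tue, 1926: Wed, 1927: Thu, 1928: Sat, 1929: Sun, 1930: Mon ✓, 1931: Tue, 1932: Thu, 1933: Fri, 1934: Sat, 1935: Sun
Mondays: 1913, 1919, 1924, 1930.

4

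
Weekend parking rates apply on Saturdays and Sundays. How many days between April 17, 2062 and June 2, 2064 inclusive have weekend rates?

222

April 17, 2062 is a Monday.
That's 778 days from start to end, counting both.
778 = 7 × 111 + 1, so there are 111 full weeks plus 1 extra day.
Each full week contributes 2 weekend days (Sat, Sun): 111 × 2 = 222.
The 1 extra day is Monday — none qualify.
Total: 222 + 0 = 222.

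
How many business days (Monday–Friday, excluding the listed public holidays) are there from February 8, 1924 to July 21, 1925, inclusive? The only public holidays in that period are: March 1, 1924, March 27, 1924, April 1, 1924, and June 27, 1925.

376 business days

February 8, 1924 is a Friday.
From February 8, 1924 to July 21, 1925 is 530 days inclusive.
530 = 7 × 75 + 5, so there are 75 full weeks plus 5 extra days.
Each full week contributes 5 weekdays (Mon–Fri): 75 × 5 = 375.
The 5 extra days are Fri, Sat, Sun, Mon, Tue — 3 of them qualify.
Total: 375 + 3 = 378.
Holidays: March 1, 1924 (Sat); March 27, 1924 (Thu); April 1, 1924 (Tue); June 27, 1925 (Sat).
2 of the 4 holidays fall on weekdays; the rest are weekends and were already excluded.
Business days: 378 − 2 = 376.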